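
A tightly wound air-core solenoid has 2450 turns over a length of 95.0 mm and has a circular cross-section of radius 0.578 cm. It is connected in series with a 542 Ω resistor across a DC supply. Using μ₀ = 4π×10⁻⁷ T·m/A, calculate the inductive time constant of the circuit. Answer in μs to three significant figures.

A = πr² = π(5.780×10^-3 m)² = 1.050×10^-4 m².
L = μ₀N²A/ℓ = (4π×10⁻⁷)(2450)²(1.050×10^-4)/(9.500×10^-2) = 8.333×10^-3 H.
τ = L/R = (8.333×10^-3)/(542) = 1.538×10^-5 s.

τ ≈ 15.4 μs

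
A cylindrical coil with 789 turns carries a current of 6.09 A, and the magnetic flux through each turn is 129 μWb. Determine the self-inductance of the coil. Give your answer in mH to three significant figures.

Self-inductance is defined by L = NΦ_B/I (flux linkage over current).
L = (789)(1.290×10^-4 Wb)/(6.09 A) = 1.671×10^-2 H.

L ≈ 16.7 mH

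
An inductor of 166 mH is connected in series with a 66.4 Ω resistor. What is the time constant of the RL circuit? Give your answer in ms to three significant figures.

τ = L/R = (0.166 H)/(66.4 Ω) = 2.500×10^-3 s.

τ ≈ 2.50 ms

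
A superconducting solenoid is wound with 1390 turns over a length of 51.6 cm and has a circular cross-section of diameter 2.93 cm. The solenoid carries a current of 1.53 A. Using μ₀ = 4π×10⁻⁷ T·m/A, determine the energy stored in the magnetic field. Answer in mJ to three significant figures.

U ≈ 3.71 mJ

A = π(d/2)² = π(1.465×10^-2 m)² = 6.743×10^-4 m².
L = μ₀N²A/ℓ = (4π×10⁻⁷)(1390)²(6.743×10^-4)/(0.516) = 3.173×10^-3 H.
U = ½LI² = ½(3.173×10^-3)(1.53)² = 3.713×10^-3 J.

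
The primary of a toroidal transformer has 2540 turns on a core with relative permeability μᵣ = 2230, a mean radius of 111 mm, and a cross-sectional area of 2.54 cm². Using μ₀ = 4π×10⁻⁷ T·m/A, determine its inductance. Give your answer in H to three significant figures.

L ≈ 6.58 H

For a thin toroid, L = μ₀μᵣN²A/(2πR).
L = (4π×10⁻⁷)(2230)(2540)²(2.540×10^-4) / (2π×0.111 m) = 6.584 H.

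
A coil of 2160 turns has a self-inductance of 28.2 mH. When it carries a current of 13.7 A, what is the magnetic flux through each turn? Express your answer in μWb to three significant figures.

Φ_B ≈ 179 μWb

From L = NΦ_B/I, the flux per turn is Φ_B = LI/N.
Φ_B = (2.820×10^-2 H)(13.7 A)/2160 = 1.789×10^-4 Wb.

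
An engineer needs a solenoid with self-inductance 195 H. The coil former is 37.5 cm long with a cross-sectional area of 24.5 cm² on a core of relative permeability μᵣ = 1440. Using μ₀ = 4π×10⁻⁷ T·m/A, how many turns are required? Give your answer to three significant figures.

N ≈ 4060 turns

A = 24.5 cm² = 2.450×10^-3 m².
From L = μ₀μᵣN²A/ℓ, N = √(Lℓ / (μ₀μᵣA)).
N = √[(195)(0.375) / ((4π×10⁻⁷)(1440)×2.450×10^-3)] = √(1.649×10^7) ≈ 4061.3.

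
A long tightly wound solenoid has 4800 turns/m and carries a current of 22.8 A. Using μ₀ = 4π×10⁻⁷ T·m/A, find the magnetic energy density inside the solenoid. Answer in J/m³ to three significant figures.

B = μ₀nI = (4π×10⁻⁷)(4.800×10^3)(22.8) = 0.1375 T.
u = B²/(2μ₀) = (0.1375)²/(2×4π×10⁻⁷) = 7.525×10^3 J/m³.

u ≈ 7530 J/m³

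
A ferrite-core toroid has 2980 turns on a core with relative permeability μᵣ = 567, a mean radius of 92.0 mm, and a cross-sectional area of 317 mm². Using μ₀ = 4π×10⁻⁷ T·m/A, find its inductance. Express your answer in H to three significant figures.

L ≈ 3.47 H

For a thin toroid, L = μ₀μᵣN²A/(2πR).
L = (4π×10⁻⁷)(567)(2980)²(3.170×10^-4) / (2π×9.200×10^-2 m) = 3.47 H.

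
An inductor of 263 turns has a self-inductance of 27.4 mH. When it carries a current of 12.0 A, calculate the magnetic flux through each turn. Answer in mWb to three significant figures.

Φ_B ≈ 1.25 mWb

From L = NΦ_B/I, the flux per turn is Φ_B = LI/N.
Φ_B = (2.740×10^-2 H)(12.0 A)/263 = 1.250×10^-3 Wb.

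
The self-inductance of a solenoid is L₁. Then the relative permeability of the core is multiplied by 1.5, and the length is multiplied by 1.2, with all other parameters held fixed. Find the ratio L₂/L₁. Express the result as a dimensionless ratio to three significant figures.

L₂/L₁ = 1.25

For a solenoid, L ∝ μᵣN²A/ℓ.
L₂/L₁ = (1.5) × (1.2)^-1 = 1.25.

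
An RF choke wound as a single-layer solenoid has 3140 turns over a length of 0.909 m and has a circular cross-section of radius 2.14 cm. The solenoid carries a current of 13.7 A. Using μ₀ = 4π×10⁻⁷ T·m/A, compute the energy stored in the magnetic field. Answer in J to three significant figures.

A = πr² = π(2.140×10^-2 m)² = 1.439×10^-3 m².
L = μ₀N²A/ℓ = (4π×10⁻⁷)(3140)²(1.439×10^-3)/(0.909) = 1.961×10^-2 H.
U = ½LI² = ½(1.961×10^-2)(13.7)² = 1.84 J.

U ≈ 1.84 J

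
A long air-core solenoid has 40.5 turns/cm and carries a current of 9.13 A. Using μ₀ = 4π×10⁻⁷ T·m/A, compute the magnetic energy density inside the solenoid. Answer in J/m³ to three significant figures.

u ≈ 859 J/m³

B = μ₀nI = (4π×10⁻⁷)(4.050×10^3)(9.13) = 4.647×10^-2 T.
u = B²/(2μ₀) = (4.647×10^-2)²/(2×4π×10⁻⁷) = 859.1 J/m³.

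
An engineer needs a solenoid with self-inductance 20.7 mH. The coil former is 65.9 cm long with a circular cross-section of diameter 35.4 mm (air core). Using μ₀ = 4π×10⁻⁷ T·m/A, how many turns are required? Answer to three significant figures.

A = π(d/2)² = π(1.770×10^-2 m)² = 9.842×10^-4 m².
From L = μ₀N²A/ℓ, N = √(Lℓ / (μ₀A)).
N = √[(2.070×10^-2)(0.659) / ((4π×10⁻⁷)×9.842×10^-4)] = √(1.103×10^7) ≈ 3321.0.

N ≈ 3320 turns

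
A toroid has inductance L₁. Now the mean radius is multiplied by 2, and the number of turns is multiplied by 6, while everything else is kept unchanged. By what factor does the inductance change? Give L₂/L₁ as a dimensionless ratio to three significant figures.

L₂/L₁ = 18.0

For a toroid, L ∝ μᵣN²A/R.
L₂/L₁ = (2)^-1 × (6)^2 = 18.0.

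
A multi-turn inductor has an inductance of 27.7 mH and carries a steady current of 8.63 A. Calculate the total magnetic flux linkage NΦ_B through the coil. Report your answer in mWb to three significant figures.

NΦ_B ≈ 239 mWb

From L = NΦ_B/I, the flux linkage is NΦ_B = LI.
NΦ_B = (2.770×10^-2 H)(8.63 A) = 0.2391 Wb.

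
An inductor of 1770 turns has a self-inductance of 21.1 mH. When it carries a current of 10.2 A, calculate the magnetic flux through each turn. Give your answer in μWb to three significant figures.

Φ_B ≈ 122 μWb

From L = NΦ_B/I, the flux per turn is Φ_B = LI/N.
Φ_B = (2.110×10^-2 H)(10.2 A)/1770 = 1.216×10^-4 Wb.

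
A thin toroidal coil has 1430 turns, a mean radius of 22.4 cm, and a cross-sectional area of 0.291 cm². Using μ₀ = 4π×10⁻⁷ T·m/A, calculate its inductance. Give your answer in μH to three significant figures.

For a thin toroid, L = μ₀N²A/(2πR).
L = (4π×10⁻⁷)(1430)²(2.910×10^-5) / (2π×0.224 m) = 5.313×10^-5 H.

L ≈ 53.1 μH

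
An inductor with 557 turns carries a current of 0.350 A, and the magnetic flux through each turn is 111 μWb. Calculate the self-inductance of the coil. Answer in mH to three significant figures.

Self-inductance is defined by L = NΦ_B/I (flux linkage over current).
L = (557)(1.110×10^-4 Wb)/(0.350 A) = 0.1766 H.

L ≈ 177 mH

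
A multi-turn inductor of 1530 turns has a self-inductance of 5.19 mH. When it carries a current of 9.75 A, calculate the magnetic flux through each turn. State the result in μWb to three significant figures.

Φ_B ≈ 33.1 μWb

From L = NΦ_B/I, the flux per turn is Φ_B = LI/N.
Φ_B = (5.190×10^-3 H)(9.75 A)/1530 = 3.307×10^-5 Wb.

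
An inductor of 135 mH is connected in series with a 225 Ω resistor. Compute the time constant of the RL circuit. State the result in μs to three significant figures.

τ = L/R = (0.135 H)/(225 Ω) = 6.000×10^-4 s.

τ ≈ 600 μs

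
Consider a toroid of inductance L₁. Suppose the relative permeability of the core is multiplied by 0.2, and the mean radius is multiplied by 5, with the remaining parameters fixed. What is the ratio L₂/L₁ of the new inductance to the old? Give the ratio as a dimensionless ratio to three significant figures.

For a toroid, L ∝ μᵣN²A/R.
L₂/L₁ = (0.2) × (5)^-1 = 0.0400.

L₂/L₁ = 0.0400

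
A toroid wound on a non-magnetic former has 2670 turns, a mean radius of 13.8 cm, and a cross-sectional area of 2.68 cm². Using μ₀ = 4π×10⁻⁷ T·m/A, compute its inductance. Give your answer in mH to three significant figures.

For a thin toroid, L = μ₀N²A/(2πR).
L = (4π×10⁻⁷)(2670)²(2.680×10^-4) / (2π×0.138 m) = 2.769×10^-3 H.

L ≈ 2.77 mH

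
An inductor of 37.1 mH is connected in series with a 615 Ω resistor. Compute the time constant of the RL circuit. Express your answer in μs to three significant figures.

τ ≈ 60.3 μs

τ = L/R = (3.710×10^-2 H)/(615 Ω) = 6.033×10^-5 s.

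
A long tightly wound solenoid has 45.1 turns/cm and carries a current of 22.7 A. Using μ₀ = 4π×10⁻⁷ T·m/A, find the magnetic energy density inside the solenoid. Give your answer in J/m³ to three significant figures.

B = μ₀nI = (4π×10⁻⁷)(4.510×10^3)(22.7) = 0.1287 T.
u = B²/(2μ₀) = (0.1287)²/(2×4π×10⁻⁷) = 6.585×10^3 J/m³.

u ≈ 6590 J/m³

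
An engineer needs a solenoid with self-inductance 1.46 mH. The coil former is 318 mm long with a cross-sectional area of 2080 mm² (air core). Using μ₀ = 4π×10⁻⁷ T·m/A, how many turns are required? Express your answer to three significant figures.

N ≈ 421 turns

A = 2080 mm² = 2.080×10^-3 m².
From L = μ₀N²A/ℓ, N = √(Lℓ / (μ₀A)).
N = √[(1.460×10^-3)(0.318) / ((4π×10⁻⁷)×2.080×10^-3)] = √(1.776×10^5) ≈ 421.46.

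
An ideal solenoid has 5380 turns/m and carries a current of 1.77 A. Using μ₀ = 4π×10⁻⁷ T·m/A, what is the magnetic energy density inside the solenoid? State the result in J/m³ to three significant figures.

B = μ₀nI = (4π×10⁻⁷)(5.380×10^3)(1.77) = 1.197×10^-2 T.
u = B²/(2μ₀) = (1.197×10^-2)²/(2×4π×10⁻⁷) = 56.98 J/m³.

u ≈ 57.0 J/m³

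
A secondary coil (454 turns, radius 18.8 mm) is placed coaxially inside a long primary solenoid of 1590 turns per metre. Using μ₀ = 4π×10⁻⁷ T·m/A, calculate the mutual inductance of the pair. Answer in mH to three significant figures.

The outer solenoid produces a uniform field B₁ = μ₀n₁I₁ across the inner coil,
so the flux linkage is N₂Φ = N₂B₁A₂ = μ₀n₁N₂A₂·I₁, giving M = μ₀n₁N₂A₂.
A₂ = πr² = π(1.880×10^-2 m)² = 1.110×10^-3 m².
M = (4π×10⁻⁷)(1590)(454)(1.110×10^-3) = 1.007×10^-3 H.

M ≈ 1.01 mH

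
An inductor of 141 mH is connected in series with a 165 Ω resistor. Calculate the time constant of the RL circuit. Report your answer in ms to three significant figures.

τ ≈ 0.855 ms

τ = L/R = (0.141 H)/(165 Ω) = 8.545×10^-4 s.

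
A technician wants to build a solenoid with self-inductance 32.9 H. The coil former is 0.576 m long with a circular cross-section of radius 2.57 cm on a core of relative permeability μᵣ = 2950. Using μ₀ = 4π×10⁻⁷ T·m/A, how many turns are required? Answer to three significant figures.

N ≈ 1570 turns

A = πr² = π(2.570×10^-2 m)² = 2.07499×10^-3 m².
From L = μ₀μᵣN²A/ℓ, N = √(Lℓ / (μ₀μᵣA)).
N = √[(32.9)(0.576) / ((4π×10⁻⁷)(2950)×2.07499×10^-3)] = √(2.464×10^6) ≈ 1569.6.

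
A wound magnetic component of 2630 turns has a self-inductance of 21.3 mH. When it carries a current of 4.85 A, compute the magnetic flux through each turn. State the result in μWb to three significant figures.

From L = NΦ_B/I, the flux per turn is Φ_B = LI/N.
Φ_B = (2.130×10^-2 H)(4.85 A)/2630 = 3.928×10^-5 Wb.

Φ_B ≈ 39.3 μWb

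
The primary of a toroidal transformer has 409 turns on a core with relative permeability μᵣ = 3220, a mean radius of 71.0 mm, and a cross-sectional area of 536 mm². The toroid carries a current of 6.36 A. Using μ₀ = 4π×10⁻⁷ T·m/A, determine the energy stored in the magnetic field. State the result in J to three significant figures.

L = μ₀μᵣN²A/(2πR) = (4π×10⁻⁷)(3220)(409)²(5.360×10^-4)/(2π×7.100×10^-2) = 0.8133 H.
U = ½LI² = ½(0.8133)(6.36)² = 16.448 J.

U ≈ 16.4 J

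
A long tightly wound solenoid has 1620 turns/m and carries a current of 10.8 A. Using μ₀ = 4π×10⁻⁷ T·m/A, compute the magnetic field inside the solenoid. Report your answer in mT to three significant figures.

B ≈ 22.0 mT

Inside a long solenoid, B = μ₀nI.
B = (4π×10⁻⁷)(1.620×10^3 m⁻¹)(10.8 A) = 2.199×10^-2 T.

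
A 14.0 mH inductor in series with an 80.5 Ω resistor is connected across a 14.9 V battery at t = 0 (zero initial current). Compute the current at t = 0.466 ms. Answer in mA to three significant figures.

τ = L/R = 1.400×10^-2/80.5 = 1.739×10^-4 s; final current I_∞ = ε/R = 14.9/80.5 = 0.1851 A.
I(t) = I_∞(1 − e^(−t/τ)) with t/τ = 2.679.
I = (0.1851)(1 − e^(−2.679)) = 0.1724 A.

I ≈ 172 mA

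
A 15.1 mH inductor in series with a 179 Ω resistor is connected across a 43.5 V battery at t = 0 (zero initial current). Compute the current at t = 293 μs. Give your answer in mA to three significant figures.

I ≈ 235 mA

τ = L/R = 1.510×10^-2/179 = 8.436×10^-5 s; final current I_∞ = ε/R = 43.5/179 = 0.243 A.
I(t) = I_∞(1 − e^(−t/τ)) with t/τ = 3.473.
I = (0.243)(1 − e^(−3.473)) = 0.23548 A.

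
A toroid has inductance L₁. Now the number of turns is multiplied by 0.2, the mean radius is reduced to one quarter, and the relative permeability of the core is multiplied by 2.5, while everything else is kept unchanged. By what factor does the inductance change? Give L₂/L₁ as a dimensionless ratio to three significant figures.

For a toroid, L ∝ μᵣN²A/R.
L₂/L₁ = (0.2)^2 × (0.25)^-1 × (2.5) = 0.400.

L₂/L₁ = 0.400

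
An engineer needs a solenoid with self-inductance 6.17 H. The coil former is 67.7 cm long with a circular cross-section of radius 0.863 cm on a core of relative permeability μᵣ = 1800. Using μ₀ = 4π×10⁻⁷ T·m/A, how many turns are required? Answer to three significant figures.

A = πr² = π(8.630×10^-3 m)² = 2.340×10^-4 m².
From L = μ₀μᵣN²A/ℓ, N = √(Lℓ / (μ₀μᵣA)).
N = √[(6.17)(0.677) / ((4π×10⁻⁷)(1800)×2.340×10^-4)] = √(7.893×10^6) ≈ 2809.4.

N ≈ 2810 turns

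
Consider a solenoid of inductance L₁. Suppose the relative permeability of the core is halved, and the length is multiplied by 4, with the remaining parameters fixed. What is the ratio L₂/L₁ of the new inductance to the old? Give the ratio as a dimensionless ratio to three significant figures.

L₂/L₁ = 0.125

For a solenoid, L ∝ μᵣN²A/ℓ.
L₂/L₁ = (0.5) × (4)^-1 = 0.125.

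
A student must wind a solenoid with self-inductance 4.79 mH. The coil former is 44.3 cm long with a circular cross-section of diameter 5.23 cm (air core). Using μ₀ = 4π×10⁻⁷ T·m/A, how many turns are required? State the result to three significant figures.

N ≈ 887 turns

A = π(d/2)² = π(2.615×10^-2 m)² = 2.148×10^-3 m².
From L = μ₀N²A/ℓ, N = √(Lℓ / (μ₀A)).
N = √[(4.790×10^-3)(0.443) / ((4π×10⁻⁷)×2.148×10^-3)] = √(7.860×10^5) ≈ 886.6.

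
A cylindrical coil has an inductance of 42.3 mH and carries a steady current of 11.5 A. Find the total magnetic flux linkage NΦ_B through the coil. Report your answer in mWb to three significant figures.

NΦ_B ≈ 486 mWb

From L = NΦ_B/I, the flux linkage is NΦ_B = LI.
NΦ_B = (4.230×10^-2 H)(11.5 A) = 0.4864 Wb.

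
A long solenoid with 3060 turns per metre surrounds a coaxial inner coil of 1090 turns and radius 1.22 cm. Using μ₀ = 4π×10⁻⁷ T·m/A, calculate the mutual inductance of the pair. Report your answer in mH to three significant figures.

The outer solenoid produces a uniform field B₁ = μ₀n₁I₁ across the inner coil,
so the flux linkage is N₂Φ = N₂B₁A₂ = μ₀n₁N₂A₂·I₁, giving M = μ₀n₁N₂A₂.
A₂ = πr² = π(1.220×10^-2 m)² = 4.676×10^-4 m².
M = (4π×10⁻⁷)(3060)(1090)(4.676×10^-4) = 1.960×10^-3 H.

M ≈ 1.96 mH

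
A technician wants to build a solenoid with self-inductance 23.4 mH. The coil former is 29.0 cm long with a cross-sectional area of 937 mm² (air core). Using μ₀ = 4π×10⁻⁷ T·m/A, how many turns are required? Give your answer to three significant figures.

A = 937 mm² = 9.370×10^-4 m².
From L = μ₀N²A/ℓ, N = √(Lℓ / (μ₀A)).
N = √[(2.340×10^-2)(0.29) / ((4π×10⁻⁷)×9.370×10^-4)] = √(5.763×10^6) ≈ 2400.7.

N ≈ 2400 turns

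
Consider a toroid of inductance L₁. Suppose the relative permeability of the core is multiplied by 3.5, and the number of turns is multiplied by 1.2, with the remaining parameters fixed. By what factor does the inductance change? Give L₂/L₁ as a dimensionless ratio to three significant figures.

L₂/L₁ = 5.04

For a toroid, L ∝ μᵣN²A/R.
L₂/L₁ = (3.5) × (1.2)^2 = 5.04.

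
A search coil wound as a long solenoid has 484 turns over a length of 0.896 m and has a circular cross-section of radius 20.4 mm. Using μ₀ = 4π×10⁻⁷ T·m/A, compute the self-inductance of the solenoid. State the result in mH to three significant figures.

L ≈ 0.430 mH

A = πr² = π(2.040×10^-2 m)² = 1.307×10^-3 m².
For a long solenoid, L = μ₀N²A/ℓ.
L = (4π×10⁻⁷)(484)²(1.307×10^-3)/(0.896 m) = 4.295×10^-4 H.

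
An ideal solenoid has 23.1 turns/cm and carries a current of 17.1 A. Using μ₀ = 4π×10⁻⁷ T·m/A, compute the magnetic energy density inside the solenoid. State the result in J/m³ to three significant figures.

B = μ₀nI = (4π×10⁻⁷)(2.310×10^3)(17.1) = 4.964×10^-2 T.
u = B²/(2μ₀) = (4.964×10^-2)²/(2×4π×10⁻⁷) = 980.4 J/m³.

u ≈ 980 J/m³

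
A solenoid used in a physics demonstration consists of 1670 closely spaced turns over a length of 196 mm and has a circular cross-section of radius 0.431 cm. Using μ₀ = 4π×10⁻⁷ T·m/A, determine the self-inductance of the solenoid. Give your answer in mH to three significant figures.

L ≈ 1.04 mH

A = πr² = π(4.310×10^-3 m)² = 5.836×10^-5 m².
For a long solenoid, L = μ₀N²A/ℓ.
L = (4π×10⁻⁷)(1670)²(5.836×10^-5)/(0.196 m) = 1.043×10^-3 H.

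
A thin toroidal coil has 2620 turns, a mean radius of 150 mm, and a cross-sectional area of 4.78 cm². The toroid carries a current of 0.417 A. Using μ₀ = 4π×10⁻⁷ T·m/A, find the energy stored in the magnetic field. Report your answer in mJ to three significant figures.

L = μ₀N²A/(2πR) = (4π×10⁻⁷)(2620)²(4.780×10^-4)/(2π×0.15) = 4.3749×10^-3 H.
U = ½LI² = ½(4.3749×10^-3)(0.417)² = 3.804×10^-4 J.

U ≈ 0.380 mJ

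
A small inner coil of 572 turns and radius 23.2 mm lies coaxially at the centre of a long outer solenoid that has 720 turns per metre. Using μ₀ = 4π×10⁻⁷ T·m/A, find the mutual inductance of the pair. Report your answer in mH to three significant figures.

M ≈ 0.875 mH

The outer solenoid produces a uniform field B₁ = μ₀n₁I₁ across the inner coil,
so the flux linkage is N₂Φ = N₂B₁A₂ = μ₀n₁N₂A₂·I₁, giving M = μ₀n₁N₂A₂.
A₂ = πr² = π(2.320×10^-2 m)² = 1.691×10^-3 m².
M = (4π×10⁻⁷)(720)(572)(1.691×10^-3) = 8.751×10^-4 H.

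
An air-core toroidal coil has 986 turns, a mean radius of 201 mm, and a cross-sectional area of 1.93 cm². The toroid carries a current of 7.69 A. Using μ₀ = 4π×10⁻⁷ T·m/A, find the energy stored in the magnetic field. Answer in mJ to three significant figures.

L = μ₀N²A/(2πR) = (4π×10⁻⁷)(986)²(1.930×10^-4)/(2π×0.201) = 1.867×10^-4 H.
U = ½LI² = ½(1.867×10^-4)(7.69)² = 5.520×10^-3 J.

U ≈ 5.52 mJ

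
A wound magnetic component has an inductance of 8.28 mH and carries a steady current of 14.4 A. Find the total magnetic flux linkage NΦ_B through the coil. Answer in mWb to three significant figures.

NΦ_B ≈ 119 mWb

From L = NΦ_B/I, the flux linkage is NΦ_B = LI.
NΦ_B = (8.280×10^-3 H)(14.4 A) = 0.1192 Wb.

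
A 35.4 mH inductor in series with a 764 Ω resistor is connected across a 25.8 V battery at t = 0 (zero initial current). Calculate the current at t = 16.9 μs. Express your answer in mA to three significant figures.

τ = L/R = 3.540×10^-2/764 = 4.634×10^-5 s; final current I_∞ = ε/R = 25.8/764 = 3.377×10^-2 A.
I(t) = I_∞(1 − e^(−t/τ)) with t/τ = 0.365.
I = (3.377×10^-2)(1 − e^(−0.365)) = 1.032×10^-2 A.

I ≈ 10.3 mA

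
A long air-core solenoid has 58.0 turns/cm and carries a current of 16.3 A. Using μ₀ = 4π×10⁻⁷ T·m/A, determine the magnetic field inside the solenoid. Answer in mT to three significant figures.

B ≈ 119 mT

Inside a long solenoid, B = μ₀nI.
B = (4π×10⁻⁷)(5.800×10^3 m⁻¹)(16.3 A) = 0.1188 T.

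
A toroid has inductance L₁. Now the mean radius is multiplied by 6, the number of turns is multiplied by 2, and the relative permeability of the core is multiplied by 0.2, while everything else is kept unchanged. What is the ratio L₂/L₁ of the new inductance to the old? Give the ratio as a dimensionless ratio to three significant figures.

L₂/L₁ = 0.133

For a toroid, L ∝ μᵣN²A/R.
L₂/L₁ = (6)^-1 × (2)^2 × (0.2) = 0.133.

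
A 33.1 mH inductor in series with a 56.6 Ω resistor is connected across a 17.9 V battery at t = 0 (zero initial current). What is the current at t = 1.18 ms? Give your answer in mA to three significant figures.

I ≈ 274 mA

τ = L/R = 3.310×10^-2/56.6 = 5.848×10^-4 s; final current I_∞ = ε/R = 17.9/56.6 = 0.3163 A.
I(t) = I_∞(1 − e^(−t/τ)) with t/τ = 2.018.
I = (0.3163)(1 − e^(−2.018)) = 0.2742 A.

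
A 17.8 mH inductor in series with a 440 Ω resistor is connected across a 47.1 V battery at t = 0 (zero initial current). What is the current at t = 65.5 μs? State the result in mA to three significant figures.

I ≈ 85.8 mA

τ = L/R = 1.780×10^-2/440 = 4.045×10^-5 s; final current I_∞ = ε/R = 47.1/440 = 0.107 A.
I(t) = I_∞(1 − e^(−t/τ)) with t/τ = 1.619.
I = (0.107)(1 − e^(−1.619)) = 8.584×10^-2 A.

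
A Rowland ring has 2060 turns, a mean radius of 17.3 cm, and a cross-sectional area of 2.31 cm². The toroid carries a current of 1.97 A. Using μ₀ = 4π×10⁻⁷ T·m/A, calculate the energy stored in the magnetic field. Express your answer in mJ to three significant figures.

U ≈ 2.20 mJ

L = μ₀N²A/(2πR) = (4π×10⁻⁷)(2060)²(2.310×10^-4)/(2π×0.173) = 1.133×10^-3 H.
U = ½LI² = ½(1.133×10^-3)(1.97)² = 2.199×10^-3 J.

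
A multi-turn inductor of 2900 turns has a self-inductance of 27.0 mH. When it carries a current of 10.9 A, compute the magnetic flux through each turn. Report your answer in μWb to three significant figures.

From L = NΦ_B/I, the flux per turn is Φ_B = LI/N.
Φ_B = (2.700×10^-2 H)(10.9 A)/2900 = 1.0148×10^-4 Wb.

Φ_B ≈ 101 μWb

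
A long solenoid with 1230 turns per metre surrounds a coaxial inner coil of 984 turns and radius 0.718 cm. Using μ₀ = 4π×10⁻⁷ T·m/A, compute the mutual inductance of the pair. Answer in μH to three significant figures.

M ≈ 246 μH

The outer solenoid produces a uniform field B₁ = μ₀n₁I₁ across the inner coil,
so the flux linkage is N₂Φ = N₂B₁A₂ = μ₀n₁N₂A₂·I₁, giving M = μ₀n₁N₂A₂.
A₂ = πr² = π(7.180×10^-3 m)² = 1.620×10^-4 m².
M = (4π×10⁻⁷)(1230)(984)(1.620×10^-4) = 2.463×10^-4 H.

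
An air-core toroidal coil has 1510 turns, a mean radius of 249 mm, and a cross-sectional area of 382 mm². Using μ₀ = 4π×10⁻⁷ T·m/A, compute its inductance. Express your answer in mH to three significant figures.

L ≈ 0.700 mH

For a thin toroid, L = μ₀N²A/(2πR).
L = (4π×10⁻⁷)(1510)²(3.820×10^-4) / (2π×0.249 m) = 6.996×10^-4 H.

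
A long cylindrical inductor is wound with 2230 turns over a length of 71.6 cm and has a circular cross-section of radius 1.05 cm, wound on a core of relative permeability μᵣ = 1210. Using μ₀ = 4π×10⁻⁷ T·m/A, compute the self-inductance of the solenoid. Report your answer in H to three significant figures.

A = πr² = π(1.050×10^-2 m)² = 3.464×10^-4 m².
For a long solenoid, L = μ₀μᵣN²A/ℓ.
L = (4π×10⁻⁷)(1210)(2230)²(3.464×10^-4)/(0.716 m) = 3.658 H.

L ≈ 3.66 H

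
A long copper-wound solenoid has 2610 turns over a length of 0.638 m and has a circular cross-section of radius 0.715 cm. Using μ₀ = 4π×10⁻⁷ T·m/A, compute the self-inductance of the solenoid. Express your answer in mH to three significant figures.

A = πr² = π(7.150×10^-3 m)² = 1.606×10^-4 m².
For a long solenoid, L = μ₀N²A/ℓ.
L = (4π×10⁻⁷)(2610)²(1.606×10^-4)/(0.638 m) = 2.1549×10^-3 H.

L ≈ 2.15 mH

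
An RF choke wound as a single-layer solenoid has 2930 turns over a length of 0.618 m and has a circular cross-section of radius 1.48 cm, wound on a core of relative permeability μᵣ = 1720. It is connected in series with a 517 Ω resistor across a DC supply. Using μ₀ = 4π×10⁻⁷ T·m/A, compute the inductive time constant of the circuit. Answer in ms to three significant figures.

τ ≈ 40.0 ms

A = πr² = π(1.480×10^-2 m)² = 6.881×10^-4 m².
L = μ₀μᵣN²A/ℓ = (4π×10⁻⁷)(1720)(2930)²(6.881×10^-4)/(0.618) = 20.66 H.
τ = L/R = (20.66)/(517) = 3.996×10^-2 s.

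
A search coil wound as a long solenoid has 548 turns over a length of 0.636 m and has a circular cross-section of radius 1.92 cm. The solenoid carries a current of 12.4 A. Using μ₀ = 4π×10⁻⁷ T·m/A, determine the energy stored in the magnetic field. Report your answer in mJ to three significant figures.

A = πr² = π(1.920×10^-2 m)² = 1.158×10^-3 m².
L = μ₀N²A/ℓ = (4π×10⁻⁷)(548)²(1.158×10^-3)/(0.636) = 6.872×10^-4 H.
U = ½LI² = ½(6.872×10^-4)(12.4)² = 5.283×10^-2 J.

U ≈ 52.8 mJ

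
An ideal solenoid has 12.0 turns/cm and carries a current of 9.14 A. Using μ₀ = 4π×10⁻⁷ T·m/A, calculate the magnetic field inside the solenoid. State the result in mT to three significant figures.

B ≈ 13.8 mT

Inside a long solenoid, B = μ₀nI.
B = (4π×10⁻⁷)(1.200×10^3 m⁻¹)(9.14 A) = 1.378×10^-2 T.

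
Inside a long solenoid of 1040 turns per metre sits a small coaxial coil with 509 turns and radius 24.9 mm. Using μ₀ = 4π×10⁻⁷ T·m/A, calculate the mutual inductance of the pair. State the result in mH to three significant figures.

The outer solenoid produces a uniform field B₁ = μ₀n₁I₁ across the inner coil,
so the flux linkage is N₂Φ = N₂B₁A₂ = μ₀n₁N₂A₂·I₁, giving M = μ₀n₁N₂A₂.
A₂ = πr² = π(2.490×10^-2 m)² = 1.948×10^-3 m².
M = (4π×10⁻⁷)(1040)(509)(1.948×10^-3) = 1.296×10^-3 H.

M ≈ 1.30 mH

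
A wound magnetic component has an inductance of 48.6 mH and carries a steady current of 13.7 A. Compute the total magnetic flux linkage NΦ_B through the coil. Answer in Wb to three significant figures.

From L = NΦ_B/I, the flux linkage is NΦ_B = LI.
NΦ_B = (4.860×10^-2 H)(13.7 A) = 0.6658 Wb.

NΦ_B ≈ 0.666 Wb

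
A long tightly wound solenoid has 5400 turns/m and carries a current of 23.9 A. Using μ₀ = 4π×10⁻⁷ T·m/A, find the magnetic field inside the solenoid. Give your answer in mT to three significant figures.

B ≈ 162 mT

Inside a long solenoid, B = μ₀nI.
B = (4π×10⁻⁷)(5.400×10^3 m⁻¹)(23.9 A) = 0.1622 T.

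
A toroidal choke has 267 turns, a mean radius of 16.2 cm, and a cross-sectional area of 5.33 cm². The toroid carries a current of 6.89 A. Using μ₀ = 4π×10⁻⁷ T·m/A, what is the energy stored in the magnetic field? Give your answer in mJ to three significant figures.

U ≈ 1.11 mJ

L = μ₀N²A/(2πR) = (4π×10⁻⁷)(267)²(5.330×10^-4)/(2π×0.162) = 4.691×10^-5 H.
U = ½LI² = ½(4.691×10^-5)(6.89)² = 1.113×10^-3 J.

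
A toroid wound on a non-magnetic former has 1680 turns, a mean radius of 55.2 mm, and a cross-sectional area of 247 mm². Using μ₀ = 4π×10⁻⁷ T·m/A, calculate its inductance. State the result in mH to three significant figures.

L ≈ 2.53 mH

For a thin toroid, L = μ₀N²A/(2πR).
L = (4π×10⁻⁷)(1680)²(2.470×10^-4) / (2π×5.520×10^-2 m) = 2.526×10^-3 H.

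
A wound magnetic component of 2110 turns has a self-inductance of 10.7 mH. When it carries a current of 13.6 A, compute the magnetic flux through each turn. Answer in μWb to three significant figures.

Φ_B ≈ 69.0 μWb

From L = NΦ_B/I, the flux per turn is Φ_B = LI/N.
Φ_B = (1.070×10^-2 H)(13.6 A)/2110 = 6.897×10^-5 Wb.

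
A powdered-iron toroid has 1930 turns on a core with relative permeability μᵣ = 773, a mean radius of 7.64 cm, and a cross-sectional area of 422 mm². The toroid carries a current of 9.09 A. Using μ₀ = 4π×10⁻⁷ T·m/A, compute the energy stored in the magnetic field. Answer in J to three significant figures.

U ≈ 131 J

L = μ₀μᵣN²A/(2πR) = (4π×10⁻⁷)(773)(1930)²(4.220×10^-4)/(2π×7.640×10^-2) = 3.181 H.
U = ½LI² = ½(3.181)(9.09)² = 131.4 J.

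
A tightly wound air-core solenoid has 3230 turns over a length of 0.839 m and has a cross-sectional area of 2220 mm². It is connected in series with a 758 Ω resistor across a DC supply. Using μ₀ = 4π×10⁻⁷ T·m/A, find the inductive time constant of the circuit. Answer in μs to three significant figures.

τ ≈ 45.8 μs

A = 2220 mm² = 2.220×10^-3 m².
L = μ₀N²A/ℓ = (4π×10⁻⁷)(3230)²(2.220×10^-3)/(0.839) = 3.469×10^-2 H.
τ = L/R = (3.469×10^-2)/(758) = 4.577×10^-5 s.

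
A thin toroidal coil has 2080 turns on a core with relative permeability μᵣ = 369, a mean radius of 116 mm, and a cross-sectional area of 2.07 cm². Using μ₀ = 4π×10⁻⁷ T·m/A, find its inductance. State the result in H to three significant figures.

L ≈ 0.570 H

For a thin toroid, L = μ₀μᵣN²A/(2πR).
L = (4π×10⁻⁷)(369)(2080)²(2.070×10^-4) / (2π×0.116 m) = 0.5698 H.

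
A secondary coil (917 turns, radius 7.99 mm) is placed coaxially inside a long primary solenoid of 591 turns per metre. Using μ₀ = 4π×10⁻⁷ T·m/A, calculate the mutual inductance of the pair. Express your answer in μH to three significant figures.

The outer solenoid produces a uniform field B₁ = μ₀n₁I₁ across the inner coil,
so the flux linkage is N₂Φ = N₂B₁A₂ = μ₀n₁N₂A₂·I₁, giving M = μ₀n₁N₂A₂.
A₂ = πr² = π(7.990×10^-3 m)² = 2.006×10^-4 m².
M = (4π×10⁻⁷)(591)(917)(2.006×10^-4) = 1.366×10^-4 H.

M ≈ 137 μH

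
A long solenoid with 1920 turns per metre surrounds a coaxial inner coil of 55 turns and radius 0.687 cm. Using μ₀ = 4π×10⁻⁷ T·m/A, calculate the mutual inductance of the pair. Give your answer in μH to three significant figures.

M ≈ 19.7 μH

The outer solenoid produces a uniform field B₁ = μ₀n₁I₁ across the inner coil,
so the flux linkage is N₂Φ = N₂B₁A₂ = μ₀n₁N₂A₂·I₁, giving M = μ₀n₁N₂A₂.
A₂ = πr² = π(6.870×10^-3 m)² = 1.483×10^-4 m².
M = (4π×10⁻⁷)(1920)(55)(1.483×10^-4) = 1.968×10^-5 H.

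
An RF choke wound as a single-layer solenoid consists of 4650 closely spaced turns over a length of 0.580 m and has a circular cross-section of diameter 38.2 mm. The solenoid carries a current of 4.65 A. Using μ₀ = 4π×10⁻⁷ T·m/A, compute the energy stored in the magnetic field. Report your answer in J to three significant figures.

U ≈ 0.580 J

A = π(d/2)² = π(1.910×10^-2 m)² = 1.146×10^-3 m².
L = μ₀N²A/ℓ = (4π×10⁻⁷)(4650)²(1.146×10^-3)/(0.58) = 5.369×10^-2 H.
U = ½LI² = ½(5.369×10^-2)(4.65)² = 0.58047 J.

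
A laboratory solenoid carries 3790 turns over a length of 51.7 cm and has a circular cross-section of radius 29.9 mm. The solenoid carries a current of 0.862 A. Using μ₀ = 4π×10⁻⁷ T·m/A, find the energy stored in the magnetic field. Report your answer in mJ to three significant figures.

A = πr² = π(2.990×10^-2 m)² = 2.809×10^-3 m².
L = μ₀N²A/ℓ = (4π×10⁻⁷)(3790)²(2.809×10^-3)/(0.517) = 9.806×10^-2 H.
U = ½LI² = ½(9.806×10^-2)(0.862)² = 3.643×10^-2 J.

U ≈ 36.4 mJ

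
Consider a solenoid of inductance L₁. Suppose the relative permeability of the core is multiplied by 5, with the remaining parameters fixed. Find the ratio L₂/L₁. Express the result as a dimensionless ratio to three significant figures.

For a solenoid, L ∝ μᵣN²A/ℓ.
L₂/L₁ = (5) = 5.00.

L₂/L₁ = 5.00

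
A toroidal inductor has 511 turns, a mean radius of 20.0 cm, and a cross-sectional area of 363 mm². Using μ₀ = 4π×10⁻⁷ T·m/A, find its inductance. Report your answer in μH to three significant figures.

L ≈ 94.8 μH

For a thin toroid, L = μ₀N²A/(2πR).
L = (4π×10⁻⁷)(511)²(3.630×10^-4) / (2π×0.2 m) = 9.479×10^-5 H.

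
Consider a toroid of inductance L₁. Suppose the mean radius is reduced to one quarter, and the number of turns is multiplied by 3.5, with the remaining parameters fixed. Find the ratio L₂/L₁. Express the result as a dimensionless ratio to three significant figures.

L₂/L₁ = 49.0

For a toroid, L ∝ μᵣN²A/R.
L₂/L₁ = (0.25)^-1 × (3.5)^2 = 49.0.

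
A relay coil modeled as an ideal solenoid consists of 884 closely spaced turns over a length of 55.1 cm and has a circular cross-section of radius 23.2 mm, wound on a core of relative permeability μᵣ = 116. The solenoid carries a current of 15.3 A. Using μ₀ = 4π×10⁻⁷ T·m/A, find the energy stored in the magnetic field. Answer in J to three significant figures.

A = πr² = π(2.320×10^-2 m)² = 1.691×10^-3 m².
L = μ₀μᵣN²A/ℓ = (4π×10⁻⁷)(116)(884)²(1.691×10^-3)/(0.551) = 0.3496 H.
U = ½LI² = ½(0.3496)(15.3)² = 40.92 J.

U ≈ 40.9 J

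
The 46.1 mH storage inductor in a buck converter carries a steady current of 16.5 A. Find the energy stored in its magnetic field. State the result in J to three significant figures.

U ≈ 6.28 J

Stored magnetic energy: U = ½LI².
U = ½(4.610×10^-2 H)(16.5 A)² = 6.275 J.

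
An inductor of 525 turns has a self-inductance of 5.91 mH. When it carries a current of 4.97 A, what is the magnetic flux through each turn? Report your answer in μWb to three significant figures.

From L = NΦ_B/I, the flux per turn is Φ_B = LI/N.
Φ_B = (5.910×10^-3 H)(4.97 A)/525 = 5.5948×10^-5 Wb.

Φ_B ≈ 55.9 μWb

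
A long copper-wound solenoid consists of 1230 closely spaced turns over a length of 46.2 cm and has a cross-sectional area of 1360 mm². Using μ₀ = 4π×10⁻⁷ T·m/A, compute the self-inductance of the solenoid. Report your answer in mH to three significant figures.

L ≈ 5.60 mH

A = 1360 mm² = 1.360×10^-3 m².
For a long solenoid, L = μ₀N²A/ℓ.
L = (4π×10⁻⁷)(1230)²(1.360×10^-3)/(0.462 m) = 5.597×10^-3 H.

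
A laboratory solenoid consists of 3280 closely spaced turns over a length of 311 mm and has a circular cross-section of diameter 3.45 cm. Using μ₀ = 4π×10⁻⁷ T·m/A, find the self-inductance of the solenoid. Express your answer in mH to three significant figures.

A = π(d/2)² = π(1.725×10^-2 m)² = 9.348×10^-4 m².
For a long solenoid, L = μ₀N²A/ℓ.
L = (4π×10⁻⁷)(3280)²(9.348×10^-4)/(0.311 m) = 4.064×10^-2 H.

L ≈ 40.6 mH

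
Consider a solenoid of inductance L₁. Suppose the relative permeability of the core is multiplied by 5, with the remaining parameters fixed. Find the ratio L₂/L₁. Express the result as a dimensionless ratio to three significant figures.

For a solenoid, L ∝ μᵣN²A/ℓ.
L₂/L₁ = (5) = 5.00.

L₂/L₁ = 5.00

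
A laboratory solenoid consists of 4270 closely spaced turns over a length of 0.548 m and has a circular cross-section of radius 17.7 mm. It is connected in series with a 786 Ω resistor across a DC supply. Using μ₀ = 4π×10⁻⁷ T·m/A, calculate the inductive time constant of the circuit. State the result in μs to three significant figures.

τ ≈ 52.4 μs

A = πr² = π(1.770×10^-2 m)² = 9.842×10^-4 m².
L = μ₀N²A/ℓ = (4π×10⁻⁷)(4270)²(9.842×10^-4)/(0.548) = 4.115×10^-2 H.
τ = L/R = (4.115×10^-2)/(786) = 5.236×10^-5 s.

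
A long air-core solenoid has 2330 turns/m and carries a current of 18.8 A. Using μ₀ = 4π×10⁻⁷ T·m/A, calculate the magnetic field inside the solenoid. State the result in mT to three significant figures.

Inside a long solenoid, B = μ₀nI.
B = (4π×10⁻⁷)(2.330×10^3 m⁻¹)(18.8 A) = 5.5046×10^-2 T.

B ≈ 55.0 mT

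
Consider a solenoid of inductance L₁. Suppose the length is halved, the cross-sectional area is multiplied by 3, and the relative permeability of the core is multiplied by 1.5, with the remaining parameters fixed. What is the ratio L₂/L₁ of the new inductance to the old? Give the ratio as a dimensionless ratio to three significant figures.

L₂/L₁ = 9.00

For a solenoid, L ∝ μᵣN²A/ℓ.
L₂/L₁ = (0.5)^-1 × (3) × (1.5) = 9.00.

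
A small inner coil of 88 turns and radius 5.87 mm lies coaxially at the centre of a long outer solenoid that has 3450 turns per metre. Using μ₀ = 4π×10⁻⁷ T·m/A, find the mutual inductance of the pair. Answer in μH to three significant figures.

M ≈ 41.3 μH

The outer solenoid produces a uniform field B₁ = μ₀n₁I₁ across the inner coil,
so the flux linkage is N₂Φ = N₂B₁A₂ = μ₀n₁N₂A₂·I₁, giving M = μ₀n₁N₂A₂.
A₂ = πr² = π(5.870×10^-3 m)² = 1.082×10^-4 m².
M = (4π×10⁻⁷)(3450)(88)(1.082×10^-4) = 4.130×10^-5 H.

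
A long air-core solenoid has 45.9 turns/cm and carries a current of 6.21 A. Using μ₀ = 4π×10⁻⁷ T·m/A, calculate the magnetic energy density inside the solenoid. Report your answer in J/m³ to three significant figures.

u ≈ 510 J/m³

B = μ₀nI = (4π×10⁻⁷)(4.590×10^3)(6.21) = 3.582×10^-2 T.
u = B²/(2μ₀) = (3.582×10^-2)²/(2×4π×10⁻⁷) = 510.49 J/m³.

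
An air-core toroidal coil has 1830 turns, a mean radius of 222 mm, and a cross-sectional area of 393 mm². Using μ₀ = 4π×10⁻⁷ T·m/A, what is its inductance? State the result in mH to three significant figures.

For a thin toroid, L = μ₀N²A/(2πR).
L = (4π×10⁻⁷)(1830)²(3.930×10^-4) / (2π×0.222 m) = 1.186×10^-3 H.

L ≈ 1.19 mH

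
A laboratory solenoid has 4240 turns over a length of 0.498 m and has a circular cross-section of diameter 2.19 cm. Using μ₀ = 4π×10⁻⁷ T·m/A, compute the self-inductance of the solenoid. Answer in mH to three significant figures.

L ≈ 17.1 mH

A = π(d/2)² = π(1.095×10^-2 m)² = 3.767×10^-4 m².
For a long solenoid, L = μ₀N²A/ℓ.
L = (4π×10⁻⁷)(4240)²(3.767×10^-4)/(0.498 m) = 1.709×10^-2 H.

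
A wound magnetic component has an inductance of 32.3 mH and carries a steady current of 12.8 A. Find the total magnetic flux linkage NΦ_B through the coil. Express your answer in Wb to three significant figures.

NΦ_B ≈ 0.413 Wb

From L = NΦ_B/I, the flux linkage is NΦ_B = LI.
NΦ_B = (3.230×10^-2 H)(12.8 A) = 0.4134 Wb.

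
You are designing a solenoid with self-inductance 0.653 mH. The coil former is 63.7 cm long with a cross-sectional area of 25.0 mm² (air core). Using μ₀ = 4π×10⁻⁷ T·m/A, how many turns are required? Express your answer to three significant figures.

N ≈ 3640 turns

A = 25.0 mm² = 2.500×10^-5 m².
From L = μ₀N²A/ℓ, N = √(Lℓ / (μ₀A)).
N = √[(6.530×10^-4)(0.637) / ((4π×10⁻⁷)×2.500×10^-5)] = √(1.324×10^7) ≈ 3638.7.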